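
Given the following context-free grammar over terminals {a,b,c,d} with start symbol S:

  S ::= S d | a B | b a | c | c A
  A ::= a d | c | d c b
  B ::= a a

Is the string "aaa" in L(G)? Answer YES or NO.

Convert to CNF:
  S -> S T1 | T0 B | T2 A | T3 T0 | c
  A -> T0 T1 | T1 X4 | c
  B -> T0 T0
  T0 -> a
  T1 -> d
  T2 -> c
  T3 -> b
  X4 -> T2 T3

CYK table (by increasing span):
  T[0,0] 'a' = {T0}  orig:{}
  T[1,1] 'a' = {T0}  orig:{}
  T[2,2] 'a' = {T0}  orig:{}
  T[0,1] 'aa' = {B}
  T[1,2] 'aa' = {B}
  T[0,2] 'aaa' = {S}

S ∈ T[0,2] ⇒ YES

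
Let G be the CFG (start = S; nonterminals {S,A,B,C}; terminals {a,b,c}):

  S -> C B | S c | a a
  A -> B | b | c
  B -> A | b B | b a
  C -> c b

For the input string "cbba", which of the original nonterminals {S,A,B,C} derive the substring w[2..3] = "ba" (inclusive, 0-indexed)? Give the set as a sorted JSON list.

Convert to CNF:
  S -> C B | S T2 | T1 T1
  A -> T0 B | T0 T1 | b | c
  B -> T0 B | T0 T1 | b | c
  C -> T2 T0
  T0 -> b
  T1 -> a
  T2 -> c

CYK fill — only the sub-triangle for w[2..3]:
  T[2,2] 'b' = {A,B,T0}  orig:{A,B}
  T[3,3] 'a' = {T1}  orig:{}
  T[2,3] 'ba' = {A,B}

Original NTs in T[2,3] deriving "ba": ["A", "B"]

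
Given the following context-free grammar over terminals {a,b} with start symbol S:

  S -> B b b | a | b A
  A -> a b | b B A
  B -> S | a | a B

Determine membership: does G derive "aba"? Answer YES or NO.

CNF form of G:
  S -> B X4 | T1 A | a
  A -> T0 T1 | T1 X2
  B -> B X3 | T0 B | T1 A | a
  T0 -> a
  T1 -> b
  X2 -> B A
  X3 -> T1 T1
  X4 -> T1 T1

CYK table (by increasing span):
  T[0,0] 'a' = {B,S,T0}  orig:{B,S}
  T[1,1] 'b' = {T1}  orig:{}
  T[2,2] 'a' = {B,S,T0}  orig:{B,S}
  T[0,1] 'ab' = {A}
  T[1,2] 'ba' = ∅
  T[0,2] 'aba' = ∅

S ∉ T[0,2] ⇒ NO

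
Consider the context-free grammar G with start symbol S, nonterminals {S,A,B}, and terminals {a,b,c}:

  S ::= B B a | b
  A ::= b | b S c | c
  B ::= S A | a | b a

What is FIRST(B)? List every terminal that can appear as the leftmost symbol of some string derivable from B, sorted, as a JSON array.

FIRST iteration:
pass 1:
  A via A→b: +{b}
  A via A→c: +{c}
  B via B→a: +{a}
  B via B→b a: +{b}
  S via S→B B a: +{a,b}
  FIRST(S)={a,b}  FIRST(A)={b,c}  FIRST(B)={a,b}
pass 2: — fixpoint
  FIRST(S)={a,b}  FIRST(A)={b,c}  FIRST(B)={a,b}

FIRST(B) = ["a", "b"]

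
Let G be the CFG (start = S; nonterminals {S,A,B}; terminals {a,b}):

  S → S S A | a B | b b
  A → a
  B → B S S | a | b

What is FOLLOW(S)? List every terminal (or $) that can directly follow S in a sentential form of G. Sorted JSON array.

FIRST iteration:
[1]
  A via A→a: +{a}
  B via B→a: +{a}
  B via B→b: +{b}
  S via S→a B: +{a}
  S via S→b b: +{b}
  FIRST[S]={a,b}  FIRST[A]={a}  FIRST[B]={a,b}
[2] done
  FIRST[S]={a,b}  FIRST[A]={a}  FIRST[B]={a,b}

FOLLOW iteration:
initialize: $ ∈ FOLLOW(S)
pass 1:
  B→B S S: FOLLOW(B) ⊇ FIRST(S) = {a,b}; new: +{a,b}
  B→B S S: FOLLOW(S) ⊇ FIRST(S) = {a,b}; new: +{a,b}
  S→S S A: FOLLOW(A) ⊇ FOLLOW(S) ⊇ {$,a,b}; new: +{$,a,b}
  S→a B: FOLLOW(B) ⊇ FOLLOW(S) ⊇ {$,a,b}; new: +{$}
  S: {$,a,b}  A: {$,a,b}  B: {$,a,b}
pass 2: (stable)
  S: {$,a,b}  A: {$,a,b}  B: {$,a,b}

FOLLOW(S) = ["$", "a", "b"]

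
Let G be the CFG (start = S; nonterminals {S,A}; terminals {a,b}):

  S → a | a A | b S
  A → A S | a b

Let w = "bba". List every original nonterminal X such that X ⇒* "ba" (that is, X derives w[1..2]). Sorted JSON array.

Convert to CNF:
  S -> T0 A | T1 S | a
  A -> A S | T0 T1
  T0 -> a
  T1 -> b

CYK table (by increasing span) — only the sub-triangle for w[1..2]:
  [1..1]={T1}  "b"  orig:{}
  [2..2]={S,T0}  "a"  orig:{S}
  [1..2]={S}  "ba"

Original NTs in T[1,2] deriving "ba": ["S"]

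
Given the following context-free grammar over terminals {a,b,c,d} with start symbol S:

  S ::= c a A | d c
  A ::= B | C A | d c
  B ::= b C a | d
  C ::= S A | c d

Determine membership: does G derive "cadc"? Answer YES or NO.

Convert to CNF:
  S -> T2 T3 | T3 X6
  A -> C A | T0 X4 | T2 T3 | d
  B -> T0 X5 | d
  C -> S A | T3 T2
  T0 -> b
  T1 -> a
  T2 -> d
  T3 -> c
  X4 -> C T1
  X5 -> C T1
  X6 -> T1 A

Fill CYK table bottom-up:
  cell(0,0) c: {T3}  orig:{}
  cell(1,1) a: {T1}  orig:{}
  cell(2,2) d: {A,B,T2}  orig:{A,B}
  cell(3,3) c: {T3}  orig:{}
  cell(0,1) ca: ∅
  cell(1,2) ad: {X6}  orig:{}
  cell(2,3) dc: {A,S}
  cell(0,2) cad: {S}
  cell(1,3) adc: {X6}  orig:{}
  cell(0,3) cadc: {S}

S ∈ T[0,3] ⇒ YES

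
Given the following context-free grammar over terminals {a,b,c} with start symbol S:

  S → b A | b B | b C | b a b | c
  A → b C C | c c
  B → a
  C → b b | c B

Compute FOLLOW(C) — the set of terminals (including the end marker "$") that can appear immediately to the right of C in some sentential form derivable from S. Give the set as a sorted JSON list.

FIRST sets, iterate to fixpoint:
iter 1:
  A via A→b C C: +{b}
  A via A→c c: +{c}
  B via B→a: +{a}
  C via C→b b: +{b}
  C via C→c B: +{c}
  S via S→b A: +{b}
  S via S→c: +{c}
  S: {b,c}  A: {b,c}  B: {a}  C: {b,c}
iter 2: done
  S: {b,c}  A: {b,c}  B: {a}  C: {b,c}

Compute FOLLOW by fixpoint:
seed FOLLOW(S) with $
iter 1:
  A→b C C: FOLLOW(C) ⊇ FIRST(C) = {b,c}; new: +{b,c}
  C→c B: FOLLOW(B) ⊇ FOLLOW(C) ⊇ {b,c}; new: +{b,c}
  S→b A: FOLLOW(A) ⊇ FOLLOW(S) ⊇ {$}; new: +{$}
  S→b B: FOLLOW(B) ⊇ FOLLOW(S) ⊇ {$}; new: +{$}
  S→b C: FOLLOW(C) ⊇ FOLLOW(S) ⊇ {$}; new: +{$}
  S: {$}  A: {$}  B: {$,b,c}  C: {$,b,c}
iter 2: done
  S: {$}  A: {$}  B: {$,b,c}  C: {$,b,c}

FOLLOW(C) = ["$", "b", "c"]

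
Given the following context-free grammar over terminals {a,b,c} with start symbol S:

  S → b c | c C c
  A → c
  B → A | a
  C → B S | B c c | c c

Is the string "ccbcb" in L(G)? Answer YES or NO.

Convert to CNF:
  S -> T0 X3 | T1 T0
  A -> c
  B -> a | c
  C -> B S | B X2 | T0 T0
  T0 -> c
  T1 -> b
  X2 -> T0 T0
  X3 -> C T0

CYK fill:
  [0..0]={A,B,T0}  "c"  orig:{A,B}
  [1..1]={A,B,T0}  "c"  orig:{A,B}
  [2..2]={T1}  "b"  orig:{}
  [3..3]={A,B,T0}  "c"  orig:{A,B}
  [4..4]={T1}  "b"  orig:{}
  [0..1]={C,X2}  "cc"  orig:{C}
  [1..2]=∅  "cb"
  [2..3]={S}  "bc"
  [3..4]=∅  "cb"
  [0..2]=∅  "ccb"
  [1..3]={C}  "cbc"
  [2..4]=∅  "bcb"
  [0..3]=∅  "ccbc"
  [1..4]=∅  "cbcb"
  [0..4]=∅  "ccbcb"

S ∉ T[0,4] ⇒ NO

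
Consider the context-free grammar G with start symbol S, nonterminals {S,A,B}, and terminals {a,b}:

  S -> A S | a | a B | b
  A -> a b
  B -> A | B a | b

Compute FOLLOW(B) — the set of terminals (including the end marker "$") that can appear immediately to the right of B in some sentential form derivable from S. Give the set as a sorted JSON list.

Compute FIRST by fixpoint:
[1]
  A via A→a b: +{a}
  B via B→A: +{a}
  B via B→b: +{b}
  S via S→A S: +{a}
  S via S→b: +{b}
  FIRST[S]={a,b}  FIRST[A]={a}  FIRST[B]={a,b}
[2] (stable)
  FIRST[S]={a,b}  FIRST[A]={a}  FIRST[B]={a,b}

FOLLOW sets:
seed FOLLOW(S) with $
iter 1:
  B→B a: FOLLOW(B) ⊇ FIRST(a) = {a}; new: +{a}
  S→A S: FOLLOW(A) ⊇ FIRST(S) = {a,b}; new: +{a,b}
  S→a B: FOLLOW(B) ⊇ FOLLOW(S) ⊇ {$}; new: +{$}
  FOLLOW[S]={$}  FOLLOW[A]={a,b}  FOLLOW[B]={$,a}
iter 2:
  B→A: FOLLOW(A) ⊇ FOLLOW(B) ⊇ {$,a}; new: +{$}
  FOLLOW[S]={$}  FOLLOW[A]={$,a,b}  FOLLOW[B]={$,a}
iter 3: (no change)
  FOLLOW[S]={$}  FOLLOW[A]={$,a,b}  FOLLOW[B]={$,a}

FOLLOW(B) = ["$", "a"]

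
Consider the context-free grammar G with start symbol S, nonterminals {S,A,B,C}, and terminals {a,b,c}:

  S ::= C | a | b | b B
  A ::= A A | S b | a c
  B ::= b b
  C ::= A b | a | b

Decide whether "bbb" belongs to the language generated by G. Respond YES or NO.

Convert to CNF:
  S -> A T0 | T0 B | a | b
  A -> A A | S T0 | T1 T2
  B -> T0 T0
  C -> A T0 | a | b
  T0 -> b
  T1 -> a
  T2 -> c

CYK fill:
  cell(0,0) b: {C,S,T0}  orig:{C,S}
  cell(1,1) b: {C,S,T0}  orig:{C,S}
  cell(2,2) b: {C,S,T0}  orig:{C,S}
  cell(0,1) bb: {A,B}
  cell(1,2) bb: {A,B}
  cell(0,2) bbb: {C,S}

S ∈ T[0,2] ⇒ YES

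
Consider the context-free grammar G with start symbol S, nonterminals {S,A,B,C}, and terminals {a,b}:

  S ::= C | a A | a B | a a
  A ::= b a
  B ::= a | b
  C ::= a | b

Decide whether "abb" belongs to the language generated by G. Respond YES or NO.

CNF form of G:
  S -> T1 A | T1 B | T1 T1 | a | b
  A -> T0 T1
  B -> a | b
  C -> a | b
  T0 -> b
  T1 -> a

CYK table (by increasing span):
  cell(0,0) a: {B,C,S,T1}  orig:{B,C,S}
  cell(1,1) b: {B,C,S,T0}  orig:{B,C,S}
  cell(2,2) b: {B,C,S,T0}  orig:{B,C,S}
  cell(0,1) ab: {S}
  cell(1,2) bb: ∅
  cell(0,2) abb: ∅

S ∉ T[0,2] ⇒ NO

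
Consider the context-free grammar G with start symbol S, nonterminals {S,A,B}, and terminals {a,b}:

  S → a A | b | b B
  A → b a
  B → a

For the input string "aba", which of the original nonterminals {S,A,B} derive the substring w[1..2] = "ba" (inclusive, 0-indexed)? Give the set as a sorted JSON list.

Convert to CNF:
  S -> T0 B | T1 A | b
  A -> T0 T1
  B -> a
  T0 -> b
  T1 -> a

CYK table (by increasing span) — only the sub-triangle for w[1..2]:
  [1..1]={S,T0}  "b"  orig:{S}
  [2..2]={B,T1}  "a"  orig:{B}
  [1..2]={A,S}  "ba"

Original NTs in T[1,2] deriving "ba": ["A", "S"]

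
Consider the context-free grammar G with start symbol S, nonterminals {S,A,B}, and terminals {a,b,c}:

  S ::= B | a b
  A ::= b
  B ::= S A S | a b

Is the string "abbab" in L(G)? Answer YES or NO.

CNF form of G:
  S -> S X3 | T0 T1
  A -> b
  B -> S X2 | T0 T1
  T0 -> a
  T1 -> b
  X2 -> A S
  X3 -> A S

CYK fill:
  cell(0,0) a: {T0}  orig:{}
  cell(1,1) b: {A,T1}  orig:{A}
  cell(2,2) b: {A,T1}  orig:{A}
  cell(3,3) a: {T0}  orig:{}
  cell(4,4) b: {A,T1}  orig:{A}
  cell(0,1) ab: {B,S}
  cell(1,2) bb: ∅
  cell(2,3) ba: ∅
  cell(3,4) ab: {B,S}
  cell(0,2) abb: ∅
  cell(1,3) bba: ∅
  cell(2,4) bab: {X2,X3}  orig:{}
  cell(0,3) abba: ∅
  cell(1,4) bbab: ∅
  cell(0,4) abbab: {B,S}

S ∈ T[0,4] ⇒ YES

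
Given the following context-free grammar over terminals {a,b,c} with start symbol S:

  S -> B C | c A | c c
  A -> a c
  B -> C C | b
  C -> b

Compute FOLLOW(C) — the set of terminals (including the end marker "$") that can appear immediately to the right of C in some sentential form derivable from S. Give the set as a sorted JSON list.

FIRST iteration:
[1]
  A via A→a c: +{a}
  B via B→b: +{b}
  C via C→b: +{b}
  S via S→B C: +{b}
  S via S→c A: +{c}
  S: {b,c}  A: {a}  B: {b}  C: {b}
[2] (no change)
  S: {b,c}  A: {a}  B: {b}  C: {b}

Compute FOLLOW by fixpoint:
seed FOLLOW(S) with $
round 1:
  B→C C: FOLLOW(C) ⊇ FIRST(C) = {b}; new: +{b}
  S→B C: FOLLOW(B) ⊇ FIRST(C) = {b}; new: +{b}
  S→B C: FOLLOW(C) ⊇ FOLLOW(S) ⊇ {$}; new: +{$}
  S→c A: FOLLOW(A) ⊇ FOLLOW(S) ⊇ {$}; new: +{$}
  S: {$}  A: {$}  B: {b}  C: {$,b}
round 2: (no change)
  S: {$}  A: {$}  B: {b}  C: {$,b}

FOLLOW(C) = ["$", "b"]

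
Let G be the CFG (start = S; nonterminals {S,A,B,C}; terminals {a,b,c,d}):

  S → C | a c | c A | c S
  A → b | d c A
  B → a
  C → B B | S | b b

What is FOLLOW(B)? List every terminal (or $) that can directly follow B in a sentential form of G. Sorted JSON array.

Compute FIRST by fixpoint:
[1]
  A via A→b: +{b}
  A via A→d c A: +{d}
  B via B→a: +{a}
  C via C→B B: +{a}
  C via C→b b: +{b}
  S via S→C: +{a,b}
  S via S→c A: +{c}
  FIRST(S)={a,b,c}  FIRST(A)={b,d}  FIRST(B)={a}  FIRST(C)={a,b}
[2]
  C via C→S: +{c}
  FIRST(S)={a,b,c}  FIRST(A)={b,d}  FIRST(B)={a}  FIRST(C)={a,b,c}
[3] (no change)
  FIRST(S)={a,b,c}  FIRST(A)={b,d}  FIRST(B)={a}  FIRST(C)={a,b,c}

FOLLOW iteration:
FOLLOW(S) := {$}
[1]
  C→B B: FOLLOW(B) ⊇ FIRST(B) = {a}; new: +{a}
  S→C: FOLLOW(C) ⊇ FOLLOW(S) ⊇ {$}; new: +{$}
  S→c A: FOLLOW(A) ⊇ FOLLOW(S) ⊇ {$}; new: +{$}
  FOLLOW[S]={$}  FOLLOW[A]={$}  FOLLOW[B]={a}  FOLLOW[C]={$}
[2]
  C→B B: FOLLOW(B) ⊇ FOLLOW(C) ⊇ {$}; new: +{$}
  FOLLOW[S]={$}  FOLLOW[A]={$}  FOLLOW[B]={$,a}  FOLLOW[C]={$}
[3] (stable)
  FOLLOW[S]={$}  FOLLOW[A]={$}  FOLLOW[B]={$,a}  FOLLOW[C]={$}

FOLLOW(B) = ["$", "a"]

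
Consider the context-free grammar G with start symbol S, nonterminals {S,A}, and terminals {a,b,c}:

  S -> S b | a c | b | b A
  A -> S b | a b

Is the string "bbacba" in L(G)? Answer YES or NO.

CNF form of G:
  S -> S T0 | T0 A | T1 T2 | b
  A -> S T0 | T1 T0
  T0 -> b
  T1 -> a
  T2 -> c

CYK table (by increasing span):
  [0..0]={S,T0}  "b"  orig:{S}
  [1..1]={S,T0}  "b"  orig:{S}
  [2..2]={T1}  "a"  orig:{}
  [3..3]={T2}  "c"  orig:{}
  [4..4]={S,T0}  "b"  orig:{S}
  [5..5]={T1}  "a"  orig:{}
  [0..1]={A,S}  "bb"
  [1..2]=∅  "ba"
  [2..3]={S}  "ac"
  [3..4]=∅  "cb"
  [4..5]=∅  "ba"
  [0..2]=∅  "bba"
  [1..3]=∅  "bac"
  [2..4]={A,S}  "acb"
  [3..5]=∅  "cba"
  [0..3]=∅  "bbac"
  [1..4]={S}  "bacb"
  [2..5]=∅  "acba"
  [0..4]=∅  "bbacb"
  [1..5]=∅  "bacba"
  [0..5]=∅  "bbacba"

S ∉ T[0,5] ⇒ NO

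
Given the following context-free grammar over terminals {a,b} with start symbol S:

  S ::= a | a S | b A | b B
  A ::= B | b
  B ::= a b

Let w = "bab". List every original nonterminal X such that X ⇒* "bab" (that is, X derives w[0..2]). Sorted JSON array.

CNF form of G:
  S -> T0 S | T1 A | T1 B | a
  A -> T0 T1 | b
  B -> T0 T1
  T0 -> a
  T1 -> b

Fill CYK table bottom-up, restricted to cells inside w[0..2]:
  cell(0,0) b: {A,T1}  orig:{A}
  cell(1,1) a: {S,T0}  orig:{S}
  cell(2,2) b: {A,T1}  orig:{A}
  cell(0,1) ba: ∅
  cell(1,2) ab: {A,B}
  cell(0,2) bab: {S}

Original NTs in T[0,2] deriving "bab": ["S"]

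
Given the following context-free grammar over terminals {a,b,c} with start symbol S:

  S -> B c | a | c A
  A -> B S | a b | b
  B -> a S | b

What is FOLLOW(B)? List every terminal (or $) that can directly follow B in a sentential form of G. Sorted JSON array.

FIRST iteration:
pass 1:
  A via A→a b: +{a}
  A via A→b: +{b}
  B via B→a S: +{a}
  B via B→b: +{b}
  S via S→B c: +{a,b}
  S via S→c A: +{c}
  S: {a,b,c}  A: {a,b}  B: {a,b}
pass 2: done
  S: {a,b,c}  A: {a,b}  B: {a,b}

Compute FOLLOW by fixpoint:
seed FOLLOW(S) with $
[1]
  A→B S: FOLLOW(B) ⊇ FIRST(S) = {a,b,c}; new: +{a,b,c}
  B→a S: FOLLOW(S) ⊇ FOLLOW(B) ⊇ {a,b,c}; new: +{a,b,c}
  S→c A: FOLLOW(A) ⊇ FOLLOW(S) ⊇ {$,a,b,c}; new: +{$,a,b,c}
  FOLLOW(S)={$,a,b,c}  FOLLOW(A)={$,a,b,c}  FOLLOW(B)={a,b,c}
[2] (stable)
  FOLLOW(S)={$,a,b,c}  FOLLOW(A)={$,a,b,c}  FOLLOW(B)={a,b,c}

FOLLOW(B) = ["a", "b", "c"]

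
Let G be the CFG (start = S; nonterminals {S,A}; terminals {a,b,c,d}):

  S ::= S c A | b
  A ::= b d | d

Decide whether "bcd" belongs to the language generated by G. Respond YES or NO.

CNF form of G:
  S -> S X3 | b
  A -> T0 T1 | d
  T0 -> b
  T1 -> d
  T2 -> c
  X3 -> T2 A

CYK fill:
  cell(0,0) b: {S,T0}  orig:{S}
  cell(1,1) c: {T2}  orig:{}
  cell(2,2) d: {A,T1}  orig:{A}
  cell(0,1) bc: ∅
  cell(1,2) cd: {X3}  orig:{}
  cell(0,2) bcd: {S}

S ∈ T[0,2] ⇒ YES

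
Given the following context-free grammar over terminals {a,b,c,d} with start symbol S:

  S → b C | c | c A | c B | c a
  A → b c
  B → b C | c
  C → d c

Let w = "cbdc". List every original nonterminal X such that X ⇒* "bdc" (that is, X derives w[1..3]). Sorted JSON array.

CNF form of G:
  S -> T0 C | T1 A | T1 B | T1 T3 | c
  A -> T0 T1
  B -> T0 C | c
  C -> T2 T1
  T0 -> b
  T1 -> c
  T2 -> d
  T3 -> a

Fill CYK table bottom-up (cells [i..j] with 1 ≤ i ≤ j ≤ 3 only):
  T[1,1] 'b' = {T0}  orig:{}
  T[2,2] 'd' = {T2}  orig:{}
  T[3,3] 'c' = {B,S,T1}  orig:{B,S}
  T[1,2] 'bd' = ∅
  T[2,3] 'dc' = {C}
  T[1,3] 'bdc' = {B,S}

Original NTs in T[1,3] deriving "bdc": ["B", "S"]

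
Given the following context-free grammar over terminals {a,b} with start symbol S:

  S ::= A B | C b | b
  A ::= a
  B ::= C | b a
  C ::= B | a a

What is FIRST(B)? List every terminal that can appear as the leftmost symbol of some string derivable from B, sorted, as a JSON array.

FIRST sets, iterate to fixpoint:
[1]
  A via A→a: +{a}
  B via B→b a: +{b}
  C via C→B: +{b}
  C via C→a a: +{a}
  S via S→A B: +{a}
  S via S→C b: +{b}
  S: {a,b}  A: {a}  B: {b}  C: {a,b}
[2]
  B via B→C: +{a}
  S: {a,b}  A: {a}  B: {a,b}  C: {a,b}
[3] (no change)
  S: {a,b}  A: {a}  B: {a,b}  C: {a,b}

FIRST(B) = ["a", "b"]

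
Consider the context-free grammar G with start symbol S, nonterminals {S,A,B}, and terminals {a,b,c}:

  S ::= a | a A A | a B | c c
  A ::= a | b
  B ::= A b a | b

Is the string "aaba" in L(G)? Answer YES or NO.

Convert to CNF:
  S -> T1 B | T1 X4 | T2 T2 | a
  A -> a | b
  B -> A X3 | b
  T0 -> b
  T1 -> a
  T2 -> c
  X3 -> T0 T1
  X4 -> A A

CYK fill:
  cell(0,0) a: {A,S,T1}  orig:{A,S}
  cell(1,1) a: {A,S,T1}  orig:{A,S}
  cell(2,2) b: {A,B,T0}  orig:{A,B}
  cell(3,3) a: {A,S,T1}  orig:{A,S}
  cell(0,1) aa: {X4}  orig:{}
  cell(1,2) ab: {S,X4}  orig:{S}
  cell(2,3) ba: {X3,X4}  orig:{}
  cell(0,2) aab: {S}
  cell(1,3) aba: {B,S}
  cell(0,3) aaba: {S}

S ∈ T[0,3] ⇒ YES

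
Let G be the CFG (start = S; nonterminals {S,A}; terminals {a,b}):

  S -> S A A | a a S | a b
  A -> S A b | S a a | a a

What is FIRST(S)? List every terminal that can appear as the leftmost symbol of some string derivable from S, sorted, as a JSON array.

Compute FIRST by fixpoint:
iter 1:
  A via A→a a: +{a}
  S via S→a a S: +{a}
  S: {a}  A: {a}
iter 2: (stable)
  S: {a}  A: {a}

FIRST(S) = ["a"]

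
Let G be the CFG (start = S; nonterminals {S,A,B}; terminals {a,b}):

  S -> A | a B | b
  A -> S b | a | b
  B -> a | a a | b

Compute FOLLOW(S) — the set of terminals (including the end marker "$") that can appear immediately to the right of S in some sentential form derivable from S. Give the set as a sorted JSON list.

FIRST sets, iterate to fixpoint:
iter 1:
  A via A→a: +{a}
  A via A→b: +{b}
  B via B→a: +{a}
  B via B→b: +{b}
  S via S→A: +{a,b}
  FIRST[S]={a,b}  FIRST[A]={a,b}  FIRST[B]={a,b}
iter 2: — fixpoint
  FIRST[S]={a,b}  FIRST[A]={a,b}  FIRST[B]={a,b}

FOLLOW iteration:
initialize: $ ∈ FOLLOW(S)
iter 1:
  A→S b: FOLLOW(S) ⊇ FIRST(b) = {b}; new: +{b}
  S→A: FOLLOW(A) ⊇ FOLLOW(S) ⊇ {$,b}; new: +{$,b}
  S→a B: FOLLOW(B) ⊇ FOLLOW(S) ⊇ {$,b}; new: +{$,b}
  S: {$,b}  A: {$,b}  B: {$,b}
iter 2: — fixpoint
  S: {$,b}  A: {$,b}  B: {$,b}

FOLLOW(S) = ["$", "b"]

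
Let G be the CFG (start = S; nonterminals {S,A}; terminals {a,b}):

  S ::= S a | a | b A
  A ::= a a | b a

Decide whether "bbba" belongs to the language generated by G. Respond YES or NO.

Convert to CNF:
  S -> S T0 | T1 A | a
  A -> T0 T0 | T1 T0
  T0 -> a
  T1 -> b

Fill CYK table bottom-up:
  cell(0,0) b: {T1}  orig:{}
  cell(1,1) b: {T1}  orig:{}
  cell(2,2) b: {T1}  orig:{}
  cell(3,3) a: {S,T0}  orig:{S}
  cell(0,1) bb: ∅
  cell(1,2) bb: ∅
  cell(2,3) ba: {A}
  cell(0,2) bbb: ∅
  cell(1,3) bba: {S}
  cell(0,3) bbba: ∅

S ∉ T[0,3] ⇒ NO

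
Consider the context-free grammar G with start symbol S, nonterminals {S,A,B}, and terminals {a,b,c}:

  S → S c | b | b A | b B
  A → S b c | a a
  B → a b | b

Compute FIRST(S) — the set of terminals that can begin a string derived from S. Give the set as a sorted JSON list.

FIRST sets, iterate to fixpoint:
iter 1:
  A via A→a a: +{a}
  B via B→a b: +{a}
  B via B→b: +{b}
  S via S→b: +{b}
  S: {b}  A: {a}  B: {a,b}
iter 2:
  A via A→S b c: +{b}
  S: {b}  A: {a,b}  B: {a,b}
iter 3: done
  S: {b}  A: {a,b}  B: {a,b}

FIRST(S) = ["b"]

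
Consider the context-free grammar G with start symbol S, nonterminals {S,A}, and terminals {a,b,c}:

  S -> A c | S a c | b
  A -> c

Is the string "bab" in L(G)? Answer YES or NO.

CNF form of G:
  S -> A T0 | S X2 | b
  A -> c
  T0 -> c
  T1 -> a
  X2 -> T1 T0

CYK table (by increasing span):
  [0..0]={S}  "b"
  [1..1]={T1}  "a"  orig:{}
  [2..2]={S}  "b"
  [0..1]=∅  "ba"
  [1..2]=∅  "ab"
  [0..2]=∅  "bab"

S ∉ T[0,2] ⇒ NO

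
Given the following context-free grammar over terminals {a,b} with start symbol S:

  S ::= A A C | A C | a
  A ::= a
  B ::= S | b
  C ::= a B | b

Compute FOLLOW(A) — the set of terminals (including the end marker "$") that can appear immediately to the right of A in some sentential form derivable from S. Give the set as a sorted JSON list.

FIRST sets, iterate to fixpoint:
round 1:
  A via A→a: +{a}
  B via B→b: +{b}
  C via C→a B: +{a}
  C via C→b: +{b}
  S via S→A A C: +{a}
  FIRST(S)={a}  FIRST(A)={a}  FIRST(B)={b}  FIRST(C)={a,b}
round 2:
  B via B→S: +{a}
  FIRST(S)={a}  FIRST(A)={a}  FIRST(B)={a,b}  FIRST(C)={a,b}
round 3: (no change)
  FIRST(S)={a}  FIRST(A)={a}  FIRST(B)={a,b}  FIRST(C)={a,b}

Compute FOLLOW by fixpoint:
FOLLOW(S) := {$}
pass 1:
  S→A A C: FOLLOW(A) ⊇ FIRST(A) = {a}; new: +{a}
  S→A A C: FOLLOW(A) ⊇ FIRST(C) = {a,b}; new: +{b}
  S→A A C: FOLLOW(C) ⊇ FOLLOW(S) ⊇ {$}; new: +{$}
  FOLLOW(S)={$}  FOLLOW(A)={a,b}  FOLLOW(B)={}  FOLLOW(C)={$}
pass 2:
  C→a B: FOLLOW(B) ⊇ FOLLOW(C) ⊇ {$}; new: +{$}
  FOLLOW(S)={$}  FOLLOW(A)={a,b}  FOLLOW(B)={$}  FOLLOW(C)={$}
pass 3: (stable)
  FOLLOW(S)={$}  FOLLOW(A)={a,b}  FOLLOW(B)={$}  FOLLOW(C)={$}

FOLLOW(A) = ["a", "b"]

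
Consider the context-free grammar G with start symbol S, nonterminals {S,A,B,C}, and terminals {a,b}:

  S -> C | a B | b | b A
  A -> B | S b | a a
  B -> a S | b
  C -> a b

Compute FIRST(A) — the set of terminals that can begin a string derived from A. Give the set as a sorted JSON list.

FIRST iteration:
[1]
  A via A→a a: +{a}
  B via B→a S: +{a}
  B via B→b: +{b}
  C via C→a b: +{a}
  S via S→C: +{a}
  S via S→b: +{b}
  FIRST(S)={a,b}  FIRST(A)={a}  FIRST(B)={a,b}  FIRST(C)={a}
[2]
  A via A→B: +{b}
  FIRST(S)={a,b}  FIRST(A)={a,b}  FIRST(B)={a,b}  FIRST(C)={a}
[3] — fixpoint
  FIRST(S)={a,b}  FIRST(A)={a,b}  FIRST(B)={a,b}  FIRST(C)={a}

FIRST(A) = ["a", "b"]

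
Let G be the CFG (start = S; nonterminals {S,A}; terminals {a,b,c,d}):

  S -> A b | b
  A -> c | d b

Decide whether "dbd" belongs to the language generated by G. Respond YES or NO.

CNF form of G:
  S -> A T1 | b
  A -> T0 T1 | c
  T0 -> d
  T1 -> b

Fill CYK table bottom-up:
  [0..0]={T0}  "d"  orig:{}
  [1..1]={S,T1}  "b"  orig:{S}
  [2..2]={T0}  "d"  orig:{}
  [0..1]={A}  "db"
  [1..2]=∅  "bd"
  [0..2]=∅  "dbd"

S ∉ T[0,2] ⇒ NO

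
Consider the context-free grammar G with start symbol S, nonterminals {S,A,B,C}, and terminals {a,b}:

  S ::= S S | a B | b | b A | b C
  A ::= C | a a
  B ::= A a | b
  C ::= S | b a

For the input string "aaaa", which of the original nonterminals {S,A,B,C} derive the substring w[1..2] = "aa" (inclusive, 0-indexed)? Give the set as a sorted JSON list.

Convert to CNF:
  S -> S S | T0 B | T1 A | T1 C | b
  A -> S S | T0 B | T0 T0 | T1 A | T1 C | T1 T0 | b
  B -> A T0 | b
  C -> S S | T0 B | T1 A | T1 C | T1 T0 | b
  T0 -> a
  T1 -> b

CYK table (by increasing span), restricted to cells inside w[1..2]:
  cell(1,1) a: {T0}  orig:{}
  cell(2,2) a: {T0}  orig:{}
  cell(1,2) aa: {A}

Original NTs in T[1,2] deriving "aa": ["A"]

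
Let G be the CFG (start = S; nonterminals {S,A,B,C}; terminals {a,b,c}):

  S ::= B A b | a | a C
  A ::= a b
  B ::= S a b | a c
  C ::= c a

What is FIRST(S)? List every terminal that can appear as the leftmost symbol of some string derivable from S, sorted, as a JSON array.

FIRST iteration:
pass 1:
  A via A→a b: +{a}
  B via B→a c: +{a}
  C via C→c a: +{c}
  S via S→B A b: +{a}
  FIRST(S)={a}  FIRST(A)={a}  FIRST(B)={a}  FIRST(C)={c}
pass 2: — fixpoint
  FIRST(S)={a}  FIRST(A)={a}  FIRST(B)={a}  FIRST(C)={c}

FIRST(S) = ["a"]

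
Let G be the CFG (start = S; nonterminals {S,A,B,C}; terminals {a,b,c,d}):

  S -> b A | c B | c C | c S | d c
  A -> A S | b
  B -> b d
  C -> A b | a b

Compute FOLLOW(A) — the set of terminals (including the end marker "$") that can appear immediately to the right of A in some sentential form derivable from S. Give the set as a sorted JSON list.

Compute FIRST by fixpoint:
iter 1:
  A via A→b: +{b}
  B via B→b d: +{b}
  C via C→A b: +{b}
  C via C→a b: +{a}
  S via S→b A: +{b}
  S via S→c B: +{c}
  S via S→d c: +{d}
  S: {b,c,d}  A: {b}  B: {b}  C: {a,b}
iter 2: — fixpoint
  S: {b,c,d}  A: {b}  B: {b}  C: {a,b}

FOLLOW iteration:
seed FOLLOW(S) with $
pass 1:
  A→A S: FOLLOW(A) ⊇ FIRST(S) = {b,c,d}; new: +{b,c,d}
  A→A S: FOLLOW(S) ⊇ FOLLOW(A) ⊇ {b,c,d}; new: +{b,c,d}
  S→b A: FOLLOW(A) ⊇ FOLLOW(S) ⊇ {$,b,c,d}; new: +{$}
  S→c B: FOLLOW(B) ⊇ FOLLOW(S) ⊇ {$,b,c,d}; new: +{$,b,c,d}
  S→c C: FOLLOW(C) ⊇ FOLLOW(S) ⊇ {$,b,c,d}; new: +{$,b,c,d}
  FOLLOW[S]={$,b,c,d}  FOLLOW[A]={$,b,c,d}  FOLLOW[B]={$,b,c,d}  FOLLOW[C]={$,b,c,d}
pass 2: (stable)
  FOLLOW[S]={$,b,c,d}  FOLLOW[A]={$,b,c,d}  FOLLOW[B]={$,b,c,d}  FOLLOW[C]={$,b,c,d}

FOLLOW(A) = ["$", "b", "c", "d"]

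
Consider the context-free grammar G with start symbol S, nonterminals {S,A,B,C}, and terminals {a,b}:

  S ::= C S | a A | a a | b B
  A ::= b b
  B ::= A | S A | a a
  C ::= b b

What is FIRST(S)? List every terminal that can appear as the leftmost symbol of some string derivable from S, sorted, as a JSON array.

FIRST sets, iterate to fixpoint:
round 1:
  A via A→b b: +{b}
  B via B→A: +{b}
  B via B→a a: +{a}
  C via C→b b: +{b}
  S via S→C S: +{b}
  S via S→a A: +{a}
  S: {a,b}  A: {b}  B: {a,b}  C: {b}
round 2: (stable)
  S: {a,b}  A: {b}  B: {a,b}  C: {b}

FIRST(S) = ["a", "b"]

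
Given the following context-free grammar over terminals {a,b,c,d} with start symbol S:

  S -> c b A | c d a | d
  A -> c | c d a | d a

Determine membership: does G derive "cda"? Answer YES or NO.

CNF form of G:
  S -> T0 X5 | T0 X6 | d
  A -> T0 X4 | T1 T2 | c
  T0 -> c
  T1 -> d
  T2 -> a
  T3 -> b
  X4 -> T1 T2
  X5 -> T3 A
  X6 -> T1 T2

CYK table (by increasing span):
  [0..0]={A,T0}  "c"  orig:{A}
  [1..1]={S,T1}  "d"  orig:{S}
  [2..2]={T2}  "a"  orig:{}
  [0..1]=∅  "cd"
  [1..2]={A,X4,X6}  "da"  orig:{A}
  [0..2]={A,S}  "cda"

S ∈ T[0,2] ⇒ YES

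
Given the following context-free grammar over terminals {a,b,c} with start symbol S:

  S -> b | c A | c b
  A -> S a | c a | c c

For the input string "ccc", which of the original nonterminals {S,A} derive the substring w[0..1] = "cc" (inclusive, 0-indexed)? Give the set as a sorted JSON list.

CNF form of G:
  S -> T1 A | T1 T2 | b
  A -> S T0 | T1 T0 | T1 T1
  T0 -> a
  T1 -> c
  T2 -> b

CYK fill (cells [i..j] with 0 ≤ i ≤ j ≤ 1 only):
  T[0,0] 'c' = {T1}  orig:{}
  T[1,1] 'c' = {T1}  orig:{}
  T[0,1] 'cc' = {A}

Original NTs in T[0,1] deriving "cc": ["A"]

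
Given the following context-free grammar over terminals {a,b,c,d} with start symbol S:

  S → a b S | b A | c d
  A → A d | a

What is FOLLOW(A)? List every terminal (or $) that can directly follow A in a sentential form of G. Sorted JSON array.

FIRST sets, iterate to fixpoint:
[1]
  A via A→a: +{a}
  S via S→a b S: +{a}
  S via S→b A: +{b}
  S via S→c d: +{c}
  FIRST(S)={a,b,c}  FIRST(A)={a}
[2] done
  FIRST(S)={a,b,c}  FIRST(A)={a}

FOLLOW sets:
FOLLOW(S) := {$}
round 1:
  A→A d: FOLLOW(A) ⊇ FIRST(d) = {d}; new: +{d}
  S→b A: FOLLOW(A) ⊇ FOLLOW(S) ⊇ {$}; new: +{$}
  S: {$}  A: {$,d}
round 2: — fixpoint
  S: {$}  A: {$,d}

FOLLOW(A) = ["$", "d"]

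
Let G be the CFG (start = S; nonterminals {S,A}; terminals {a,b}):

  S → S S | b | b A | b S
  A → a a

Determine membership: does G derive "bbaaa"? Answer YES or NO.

CNF form of G:
  S -> S S | T1 A | T1 S | b
  A -> T0 T0
  T0 -> a
  T1 -> b

Fill CYK table bottom-up:
  cell(0,0) b: {S,T1}  orig:{S}
  cell(1,1) b: {S,T1}  orig:{S}
  cell(2,2) a: {T0}  orig:{}
  cell(3,3) a: {T0}  orig:{}
  cell(4,4) a: {T0}  orig:{}
  cell(0,1) bb: {S}
  cell(1,2) ba: ∅
  cell(2,3) aa: {A}
  cell(3,4) aa: {A}
  cell(0,2) bba: ∅
  cell(1,3) baa: {S}
  cell(2,4) aaa: ∅
  cell(0,3) bbaa: {S}
  cell(1,4) baaa: ∅
  cell(0,4) bbaaa: ∅

S ∉ T[0,4] ⇒ NO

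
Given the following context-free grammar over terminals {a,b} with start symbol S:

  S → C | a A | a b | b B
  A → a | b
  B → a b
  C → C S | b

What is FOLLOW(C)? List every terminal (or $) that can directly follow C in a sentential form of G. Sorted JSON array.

FIRST sets, iterate to fixpoint:
[1]
  A via A→a: +{a}
  A via A→b: +{b}
  B via B→a b: +{a}
  C via C→b: +{b}
  S via S→C: +{b}
  S via S→a A: +{a}
  S: {a,b}  A: {a,b}  B: {a}  C: {b}
[2] (no change)
  S: {a,b}  A: {a,b}  B: {a}  C: {b}

FOLLOW sets:
initialize: $ ∈ FOLLOW(S)
pass 1:
  C→C S: FOLLOW(C) ⊇ FIRST(S) = {a,b}; new: +{a,b}
  C→C S: FOLLOW(S) ⊇ FOLLOW(C) ⊇ {a,b}; new: +{a,b}
  S→C: FOLLOW(C) ⊇ FOLLOW(S) ⊇ {$,a,b}; new: +{$}
  S→a A: FOLLOW(A) ⊇ FOLLOW(S) ⊇ {$,a,b}; new: +{$,a,b}
  S→b B: FOLLOW(B) ⊇ FOLLOW(S) ⊇ {$,a,b}; new: +{$,a,b}
  FOLLOW[S]={$,a,b}  FOLLOW[A]={$,a,b}  FOLLOW[B]={$,a,b}  FOLLOW[C]={$,a,b}
pass 2: done
  FOLLOW[S]={$,a,b}  FOLLOW[A]={$,a,b}  FOLLOW[B]={$,a,b}  FOLLOW[C]={$,a,b}

FOLLOW(C) = ["$", "a", "b"]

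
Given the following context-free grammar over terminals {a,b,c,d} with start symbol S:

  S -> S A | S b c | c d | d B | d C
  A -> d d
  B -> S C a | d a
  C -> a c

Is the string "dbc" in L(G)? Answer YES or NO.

CNF form of G:
  S -> S A | S X5 | T0 B | T0 C | T2 T0
  A -> T0 T0
  B -> S X4 | T0 T1
  C -> T1 T2
  T0 -> d
  T1 -> a
  T2 -> c
  T3 -> b
  X4 -> C T1
  X5 -> T3 T2

CYK fill:
  cell(0,0) d: {T0}  orig:{}
  cell(1,1) b: {T3}  orig:{}
  cell(2,2) c: {T2}  orig:{}
  cell(0,1) db: ∅
  cell(1,2) bc: {X5}  orig:{}
  cell(0,2) dbc: ∅

S ∉ T[0,2] ⇒ NO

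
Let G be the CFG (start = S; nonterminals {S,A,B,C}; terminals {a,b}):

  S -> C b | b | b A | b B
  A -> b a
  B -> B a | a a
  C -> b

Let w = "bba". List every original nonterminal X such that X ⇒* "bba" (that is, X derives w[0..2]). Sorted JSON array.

Convert to CNF:
  S -> C T0 | T0 A | T0 B | b
  A -> T0 T1
  B -> B T1 | T1 T1
  C -> b
  T0 -> b
  T1 -> a

Fill CYK table bottom-up, restricted to cells inside w[0..2]:
  T[0,0] 'b' = {C,S,T0}  orig:{C,S}
  T[1,1] 'b' = {C,S,T0}  orig:{C,S}
  T[2,2] 'a' = {T1}  orig:{}
  T[0,1] 'bb' = {S}
  T[1,2] 'ba' = {A}
  T[0,2] 'bba' = {S}

Original NTs in T[0,2] deriving "bba": ["S"]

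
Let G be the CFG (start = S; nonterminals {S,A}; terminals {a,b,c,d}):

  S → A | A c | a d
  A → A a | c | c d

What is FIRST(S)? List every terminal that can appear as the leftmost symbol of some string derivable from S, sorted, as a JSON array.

FIRST sets, iterate to fixpoint:
pass 1:
  A via A→c: +{c}
  S via S→A: +{c}
  S via S→a d: +{a}
  FIRST[S]={a,c}  FIRST[A]={c}
pass 2: (stable)
  FIRST[S]={a,c}  FIRST[A]={c}

FIRST(S) = ["a", "c"]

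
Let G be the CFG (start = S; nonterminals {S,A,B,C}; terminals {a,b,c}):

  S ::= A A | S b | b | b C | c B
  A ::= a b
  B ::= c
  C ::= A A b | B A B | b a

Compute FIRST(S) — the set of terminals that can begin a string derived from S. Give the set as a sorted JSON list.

Compute FIRST by fixpoint:
iter 1:
  A via A→a b: +{a}
  B via B→c: +{c}
  C via C→A A b: +{a}
  C via C→B A B: +{c}
  C via C→b a: +{b}
  S via S→A A: +{a}
  S via S→b: +{b}
  S via S→c B: +{c}
  S: {a,b,c}  A: {a}  B: {c}  C: {a,b,c}
iter 2: done
  S: {a,b,c}  A: {a}  B: {c}  C: {a,b,c}

FIRST(S) = ["a", "b", "c"]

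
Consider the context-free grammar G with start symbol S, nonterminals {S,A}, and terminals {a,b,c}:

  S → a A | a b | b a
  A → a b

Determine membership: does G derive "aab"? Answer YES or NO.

Convert to CNF:
  S -> T0 A | T0 T1 | T1 T0
  A -> T0 T1
  T0 -> a
  T1 -> b

CYK table (by increasing span):
  T[0,0] 'a' = {T0}  orig:{}
  T[1,1] 'a' = {T0}  orig:{}
  T[2,2] 'b' = {T1}  orig:{}
  T[0,1] 'aa' = ∅
  T[1,2] 'ab' = {A,S}
  T[0,2] 'aab' = {S}

S ∈ T[0,2] ⇒ YES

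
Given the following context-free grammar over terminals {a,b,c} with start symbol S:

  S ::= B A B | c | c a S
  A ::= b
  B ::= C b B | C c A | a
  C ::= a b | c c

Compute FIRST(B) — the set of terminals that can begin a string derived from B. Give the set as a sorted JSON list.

FIRST sets, iterate to fixpoint:
[1]
  A via A→b: +{b}
  B via B→a: +{a}
  C via C→a b: +{a}
  C via C→c c: +{c}
  S via S→B A B: +{a}
  S via S→c: +{c}
  S: {a,c}  A: {b}  B: {a}  C: {a,c}
[2]
  B via B→C b B: +{c}
  S: {a,c}  A: {b}  B: {a,c}  C: {a,c}
[3] done
  S: {a,c}  A: {b}  B: {a,c}  C: {a,c}

FIRST(B) = ["a", "c"]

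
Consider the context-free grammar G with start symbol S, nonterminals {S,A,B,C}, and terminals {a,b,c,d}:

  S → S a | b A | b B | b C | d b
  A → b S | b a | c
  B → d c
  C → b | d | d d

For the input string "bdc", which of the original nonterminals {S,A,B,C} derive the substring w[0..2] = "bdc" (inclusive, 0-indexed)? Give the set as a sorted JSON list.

CNF form of G:
  S -> S T1 | T0 A | T0 B | T0 C | T2 T0
  A -> T0 S | T0 T1 | c
  B -> T2 T3
  C -> T2 T2 | b | d
  T0 -> b
  T1 -> a
  T2 -> d
  T3 -> c

CYK fill, restricted to cells inside w[0..2]:
  cell(0,0) b: {C,T0}  orig:{C}
  cell(1,1) d: {C,T2}  orig:{C}
  cell(2,2) c: {A,T3}  orig:{A}
  cell(0,1) bd: {S}
  cell(1,2) dc: {B}
  cell(0,2) bdc: {S}

Original NTs in T[0,2] deriving "bdc": ["S"]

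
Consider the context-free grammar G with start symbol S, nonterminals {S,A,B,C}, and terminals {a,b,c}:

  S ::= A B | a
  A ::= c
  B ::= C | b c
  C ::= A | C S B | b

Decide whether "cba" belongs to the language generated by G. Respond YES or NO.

CNF form of G:
  S -> A B | a
  A -> c
  B -> C X2 | T0 T1 | b | c
  C -> C X3 | b | c
  T0 -> b
  T1 -> c
  X2 -> S B
  X3 -> S B

CYK fill:
  cell(0,0) c: {A,B,C,T1}  orig:{A,B,C}
  cell(1,1) b: {B,C,T0}  orig:{B,C}
  cell(2,2) a: {S}
  cell(0,1) cb: {S}
  cell(1,2) ba: ∅
  cell(0,2) cba: ∅

S ∉ T[0,2] ⇒ NO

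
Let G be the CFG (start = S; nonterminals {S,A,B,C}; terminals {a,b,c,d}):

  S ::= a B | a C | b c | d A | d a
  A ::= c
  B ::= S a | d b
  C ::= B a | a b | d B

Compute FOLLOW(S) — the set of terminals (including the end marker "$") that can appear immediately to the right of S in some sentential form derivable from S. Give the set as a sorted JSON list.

Compute FIRST by fixpoint:
iter 1:
  A via A→c: +{c}
  B via B→d b: +{d}
  C via C→B a: +{d}
  C via C→a b: +{a}
  S via S→a B: +{a}
  S via S→b c: +{b}
  S via S→d A: +{d}
  FIRST(S)={a,b,d}  FIRST(A)={c}  FIRST(B)={d}  FIRST(C)={a,d}
iter 2:
  B via B→S a: +{a,b}
  C via C→B a: +{b}
  FIRST(S)={a,b,d}  FIRST(A)={c}  FIRST(B)={a,b,d}  FIRST(C)={a,b,d}
iter 3: done
  FIRST(S)={a,b,d}  FIRST(A)={c}  FIRST(B)={a,b,d}  FIRST(C)={a,b,d}

FOLLOW sets:
FOLLOW(S) := {$}
pass 1:
  B→S a: FOLLOW(S) ⊇ FIRST(a) = {a}; new: +{a}
  C→B a: FOLLOW(B) ⊇ FIRST(a) = {a}; new: +{a}
  S→a B: FOLLOW(B) ⊇ FOLLOW(S) ⊇ {$,a}; new: +{$}
  S→a C: FOLLOW(C) ⊇ FOLLOW(S) ⊇ {$,a}; new: +{$,a}
  S→d A: FOLLOW(A) ⊇ FOLLOW(S) ⊇ {$,a}; new: +{$,a}
  FOLLOW[S]={$,a}  FOLLOW[A]={$,a}  FOLLOW[B]={$,a}  FOLLOW[C]={$,a}
pass 2: (no change)
  FOLLOW[S]={$,a}  FOLLOW[A]={$,a}  FOLLOW[B]={$,a}  FOLLOW[C]={$,a}

FOLLOW(S) = ["$", "a"]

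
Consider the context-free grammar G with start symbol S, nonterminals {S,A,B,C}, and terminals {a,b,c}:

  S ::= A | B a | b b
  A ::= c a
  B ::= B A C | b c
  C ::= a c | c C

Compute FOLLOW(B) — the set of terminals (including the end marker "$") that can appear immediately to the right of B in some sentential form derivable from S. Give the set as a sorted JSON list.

Compute FIRST by fixpoint:
pass 1:
  A via A→c a: +{c}
  B via B→b c: +{b}
  C via C→a c: +{a}
  C via C→c C: +{c}
  S via S→A: +{c}
  S via S→B a: +{b}
  FIRST(S)={b,c}  FIRST(A)={c}  FIRST(B)={b}  FIRST(C)={a,c}
pass 2: done
  FIRST(S)={b,c}  FIRST(A)={c}  FIRST(B)={b}  FIRST(C)={a,c}

FOLLOW iteration:
FOLLOW(S) := {$}
iter 1:
  B→B A C: FOLLOW(B) ⊇ FIRST(A) = {c}; new: +{c}
  B→B A C: FOLLOW(A) ⊇ FIRST(C) = {a,c}; new: +{a,c}
  B→B A C: FOLLOW(C) ⊇ FOLLOW(B) ⊇ {c}; new: +{c}
  S→A: FOLLOW(A) ⊇ FOLLOW(S) ⊇ {$}; new: +{$}
  S→B a: FOLLOW(B) ⊇ FIRST(a) = {a}; new: +{a}
  FOLLOW(S)={$}  FOLLOW(A)={$,a,c}  FOLLOW(B)={a,c}  FOLLOW(C)={c}
iter 2:
  B→B A C: FOLLOW(C) ⊇ FOLLOW(B) ⊇ {a,c}; new: +{a}
  FOLLOW(S)={$}  FOLLOW(A)={$,a,c}  FOLLOW(B)={a,c}  FOLLOW(C)={a,c}
iter 3: (stable)
  FOLLOW(S)={$}  FOLLOW(A)={$,a,c}  FOLLOW(B)={a,c}  FOLLOW(C)={a,c}

FOLLOW(B) = ["a", "c"]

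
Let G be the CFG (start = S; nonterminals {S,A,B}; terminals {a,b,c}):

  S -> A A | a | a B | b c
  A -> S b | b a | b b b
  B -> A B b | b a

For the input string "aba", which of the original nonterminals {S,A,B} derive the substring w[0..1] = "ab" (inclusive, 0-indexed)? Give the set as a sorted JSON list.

CNF form of G:
  S -> A A | T0 T2 | T1 B | a
  A -> S T0 | T0 T1 | T0 X3
  B -> A X4 | T0 T1
  T0 -> b
  T1 -> a
  T2 -> c
  X3 -> T0 T0
  X4 -> B T0

CYK fill (cells [i..j] with 0 ≤ i ≤ j ≤ 1 only):
  [0..0]={S,T1}  "a"  orig:{S}
  [1..1]={T0}  "b"  orig:{}
  [0..1]={A}  "ab"

Original NTs in T[0,1] deriving "ab": ["A"]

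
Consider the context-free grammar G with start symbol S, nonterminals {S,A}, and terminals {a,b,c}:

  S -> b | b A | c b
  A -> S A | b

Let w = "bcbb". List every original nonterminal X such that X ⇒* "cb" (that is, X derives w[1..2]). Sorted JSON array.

Convert to CNF:
  S -> T0 A | T1 T0 | b
  A -> S A | b
  T0 -> b
  T1 -> c

CYK fill — only the sub-triangle for w[1..2]:
  cell(1,1) c: {T1}  orig:{}
  cell(2,2) b: {A,S,T0}  orig:{A,S}
  cell(1,2) cb: {S}

Original NTs in T[1,2] deriving "cb": ["S"]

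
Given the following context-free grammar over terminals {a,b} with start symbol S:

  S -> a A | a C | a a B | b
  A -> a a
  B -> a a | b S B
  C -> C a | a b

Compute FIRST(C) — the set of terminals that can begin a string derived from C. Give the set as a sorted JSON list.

FIRST iteration:
round 1:
  A via A→a a: +{a}
  B via B→a a: +{a}
  B via B→b S B: +{b}
  C via C→a b: +{a}
  S via S→a A: +{a}
  S via S→b: +{b}
  FIRST(S)={a,b}  FIRST(A)={a}  FIRST(B)={a,b}  FIRST(C)={a}
round 2: (stable)
  FIRST(S)={a,b}  FIRST(A)={a}  FIRST(B)={a,b}  FIRST(C)={a}

FIRST(C) = ["a"]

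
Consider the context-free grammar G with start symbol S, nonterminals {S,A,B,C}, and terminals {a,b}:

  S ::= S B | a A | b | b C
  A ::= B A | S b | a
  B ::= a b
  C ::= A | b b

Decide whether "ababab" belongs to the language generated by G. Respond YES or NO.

Convert to CNF:
  S -> S B | T0 C | T1 A | b
  A -> B A | S T0 | a
  B -> T1 T0
  C -> B A | S T0 | T0 T0 | a
  T0 -> b
  T1 -> a

CYK fill:
  T[0,0] 'a' = {A,C,T1}  orig:{A,C}
  T[1,1] 'b' = {S,T0}  orig:{S}
  T[2,2] 'a' = {A,C,T1}  orig:{A,C}
  T[3,3] 'b' = {S,T0}  orig:{S}
  T[4,4] 'a' = {A,C,T1}  orig:{A,C}
  T[5,5] 'b' = {S,T0}  orig:{S}
  T[0,1] 'ab' = {B}
  T[1,2] 'ba' = {S}
  T[2,3] 'ab' = {B}
  T[3,4] 'ba' = {S}
  T[4,5] 'ab' = {B}
  T[0,2] 'aba' = {A,C}
  T[1,3] 'bab' = {A,C,S}
  T[2,4] 'aba' = {A,C}
  T[3,5] 'bab' = {A,C,S}
  T[0,3] 'abab' = {S}
  T[1,4] 'baba' = {S}
  T[2,5] 'abab' = {S}
  T[0,4] 'ababa' = {A,C}
  T[1,5] 'babab' = {A,C,S}
  T[0,5] 'ababab' = {S}

S ∈ T[0,5] ⇒ YES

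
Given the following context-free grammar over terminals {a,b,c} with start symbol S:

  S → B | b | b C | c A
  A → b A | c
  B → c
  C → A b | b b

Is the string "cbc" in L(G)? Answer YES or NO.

Convert to CNF:
  S -> T0 C | T1 A | b | c
  A -> T0 A | c
  B -> c
  C -> A T0 | T0 T0
  T0 -> b
  T1 -> c

CYK table (by increasing span):
  cell(0,0) c: {A,B,S,T1}  orig:{A,B,S}
  cell(1,1) b: {S,T0}  orig:{S}
  cell(2,2) c: {A,B,S,T1}  orig:{A,B,S}
  cell(0,1) cb: {C}
  cell(1,2) bc: {A}
  cell(0,2) cbc: {S}

S ∈ T[0,2] ⇒ YES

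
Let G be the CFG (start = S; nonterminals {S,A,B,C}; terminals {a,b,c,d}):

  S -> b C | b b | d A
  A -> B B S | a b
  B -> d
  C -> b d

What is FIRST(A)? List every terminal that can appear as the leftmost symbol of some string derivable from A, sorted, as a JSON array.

FIRST iteration:
pass 1:
  A via A→a b: +{a}
  B via B→d: +{d}
  C via C→b d: +{b}
  S via S→b C: +{b}
  S via S→d A: +{d}
  S: {b,d}  A: {a}  B: {d}  C: {b}
pass 2:
  A via A→B B S: +{d}
  S: {b,d}  A: {a,d}  B: {d}  C: {b}
pass 3: done
  S: {b,d}  A: {a,d}  B: {d}  C: {b}

FIRST(A) = ["a", "d"]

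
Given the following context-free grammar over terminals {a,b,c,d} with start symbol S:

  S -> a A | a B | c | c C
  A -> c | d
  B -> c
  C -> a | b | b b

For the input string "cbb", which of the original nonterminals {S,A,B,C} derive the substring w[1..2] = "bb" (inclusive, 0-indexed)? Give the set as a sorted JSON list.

CNF form of G:
  S -> T1 A | T1 B | T2 C | c
  A -> c | d
  B -> c
  C -> T0 T0 | a | b
  T0 -> b
  T1 -> a
  T2 -> c

Fill CYK table bottom-up (cells [i..j] with 1 ≤ i ≤ j ≤ 2 only):
  cell(1,1) b: {C,T0}  orig:{C}
  cell(2,2) b: {C,T0}  orig:{C}
  cell(1,2) bb: {C}

Original NTs in T[1,2] deriving "bb": ["C"]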